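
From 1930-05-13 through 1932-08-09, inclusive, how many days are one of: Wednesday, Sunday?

1930-05-13 is a Tuesday.
From 1930-05-13 to 1932-08-09 is 820 days inclusive.
820 = 7 × 117 + 1, so there are 117 full weeks plus 1 extra day.
Each full week contributes 2 days from the set (Wed, Sun): 117 × 2 = 234.
The 1 extra day is Tuesday — none qualify.
Total: 234 + 0 = 234.

234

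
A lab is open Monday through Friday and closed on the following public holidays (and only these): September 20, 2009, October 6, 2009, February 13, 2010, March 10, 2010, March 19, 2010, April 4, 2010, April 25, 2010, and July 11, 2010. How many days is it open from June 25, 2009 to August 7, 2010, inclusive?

June 25, 2009 is a Thursday.
That's 409 days from start to end, counting both.
409 = 7 × 58 + 3, so there are 58 full weeks plus 3 extra days.
Each full week contributes 5 weekdays (Mon–Fri): 58 × 5 = 290.
The 3 extra days are Thu, Fri, Sat — 2 of them qualify.
Total: 290 + 2 = 292.
Holidays: September 20, 2009 (Sun); October 6, 2009 (Tue); February 13, 2010 (Sat); March 10, 2010 (Wed); March 19, 2010 (Fri); April 4, 2010 (Sun); April 25, 2010 (Sun); July 11, 2010 (Sun).
3 of the 8 holidays fall on weekdays; the rest are weekends and were already excluded.
Business days: 292 − 3 = 289.

289 working days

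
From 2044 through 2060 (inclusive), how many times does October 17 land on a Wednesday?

Day of week of October 17 in each year:
2044: Mon, 2045: Tue, 2046: Wed ✓, 2047: Thu, 2048: Sat, 2049: Sun, 2050: Mon, 2051: Tue, 2052: Thu, 2053: Fri, 2054: Sat, 2055: Sun, 2056: Tue, 2057: Wed ✓, 2058: Thu, 2059: Fri, 2060: Sun
Wednesdays: 2046, 2057.

2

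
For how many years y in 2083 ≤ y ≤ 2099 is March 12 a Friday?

Day of week of March 12 in each year:
2083: Fri ✓, 2084: Sun, 2085: Mon, 2086: Tue, 2087: Wed, 2088: Fri ✓, 2089: Sat, 2090: Sun, 2091: Mon, 2092: Wed, 2093: Thu, 2094: Fri ✓, 2095: Sat, 2096: Mon, 2097: Tue, 2098: Wed, 2099: Thu
Fridays: 2083, 2088, 2094.

3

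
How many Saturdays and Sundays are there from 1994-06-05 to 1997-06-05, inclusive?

313

1994-06-05 is a Sunday.
From 1994-06-05 to 1997-06-05 is 1097 days inclusive.
1097 = 7 × 156 + 5, so there are 156 full weeks plus 5 extra days.
Each full week contributes 2 weekend days (Sat, Sun): 156 × 2 = 312.
The 5 extra days are Sun, Mon, Tue, Wed, Thu — 1 of them qualifies.
Total: 312 + 1 = 313.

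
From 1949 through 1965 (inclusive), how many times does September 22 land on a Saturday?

3

Day of week of September 22 in each year:
1949: Thu, 1950: Fri, 1951: Sat ✓, 1952: Mon, 1953: Tue, 1954: Wed, 1955: Thu, 1956: Sat ✓, 1957: Sun, 1958: Mon, 1959: Tue, 1960: Thu, 1961: Fri, 1962: Sat ✓, 1963: Sun, 1964: Tue, 1965: Wed
Saturdays: 1951, 1956, 1962.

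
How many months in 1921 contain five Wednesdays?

A month has five Wednesdays exactly when Wednesday falls within its first (length − 28) days.
Jan: 31 days, starts Sat → 5 of Sat, Sun, Mon
Feb: 28 days, starts Tue → 5 of (none)
Mar: 31 days, starts Tue → 5 of Tue, Wed, Thu ✓
Apr: 30 days, starts Fri → 5 of Fri, Sat
May: 31 days, starts Sun → 5 of Sun, Mon, Tue
Jun: 30 days, starts Wed → 5 of Wed, Thu ✓
Jul: 31 days, starts Fri → 5 of Fri, Sat, Sun
Aug: 31 days, starts Mon → 5 of Mon, Tue, Wed ✓
Sep: 30 days, starts Thu → 5 of Thu, Fri
Oct: 31 days, starts Sat → 5 of Sat, Sun, Mon
Nov: 30 days, starts Tue → 5 of Tue, Wed ✓
Dec: 31 days, starts Thu → 5 of Thu, Fri, Sat
Months with five Wednesdays: Mar, Jun, Aug, Nov.

4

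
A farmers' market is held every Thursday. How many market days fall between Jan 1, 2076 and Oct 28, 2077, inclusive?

Jan 1, 2076 is a Wednesday.
The range spans 667 days (inclusive of both endpoints).
667 = 7 × 95 + 2, so there are 95 full weeks plus 2 extra days.
Each full week contributes one Thursday: 95 so far.
The 2 extra days are Wednesday, Thursday — 1 of them qualifies.
Total: 95 + 1 = 96.

96 Thursdays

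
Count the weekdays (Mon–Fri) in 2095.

260

January 1, 2095 is a Saturday.
The range spans 365 days (inclusive of both endpoints).
365 = 7 × 52 + 1, so there are 52 full weeks plus 1 extra day.
Each full week contributes 5 weekdays (Mon–Fri): 52 × 5 = 260.
The 1 extra day is Saturday — none qualify.
Total: 260 + 0 = 260.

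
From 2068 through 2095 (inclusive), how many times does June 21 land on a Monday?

Day of week of June 21 in each year:
2068: Thu, 2069: Fri, 2070: Sat, 2071: Sun, 2072: Tue, 2073: Wed, 2074: Thu, 2075: Fri, 2076: Sun, 2077: Mon ✓, 2078: Tue, 2079: Wed, 2080: Fri, 2081: Sat, 2082: Sun, 2083: Mon ✓, 2084: Wed, 2085: Thu, 2086: Fri, 2087: Sat, 2088: Mon ✓, 2089: Tue, 2090: Wed, 2091: Thu, 2092: Sat, 2093: Sun, 2094: Mon ✓, 2095: Tue
Mondays: 2077, 2083, 2088, 2094.

4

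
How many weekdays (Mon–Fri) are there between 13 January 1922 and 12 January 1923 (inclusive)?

13 January 1922 is a Friday.
From 13 January 1922 to 12 January 1923 is 365 days inclusive.
365 = 7 × 52 + 1, so there are 52 full weeks plus 1 extra day.
Each full week contributes 5 weekdays (Mon–Fri): 52 × 5 = 260.
The 1 extra day is Friday — 1 of them qualifies.
Total: 260 + 1 = 261.

261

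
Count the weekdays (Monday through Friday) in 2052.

1 January 2052 is a Monday.
That's 366 days from start to end, counting both.
366 = 7 × 52 + 2, so there are 52 full weeks plus 2 extra days.
Each full week contributes 5 weekdays (Mon–Fri): 52 × 5 = 260.
The 2 extra days are Mon, Tue — 2 of them qualify.
Total: 260 + 2 = 262.

262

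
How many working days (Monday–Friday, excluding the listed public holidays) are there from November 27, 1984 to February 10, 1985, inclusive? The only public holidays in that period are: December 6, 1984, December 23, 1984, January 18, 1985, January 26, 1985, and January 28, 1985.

51 working days

November 27, 1984 is a Tuesday.
The range spans 76 days (inclusive of both endpoints).
76 = 7 × 10 + 6, so there are 10 full weeks plus 6 extra days.
Each full week contributes 5 weekdays (Mon–Fri): 10 × 5 = 50.
The 6 extra days are Tuesday, Wednesday, Thursday, Friday, Saturday, Sunday — 4 of them qualify.
Total: 50 + 4 = 54.
Holidays: December 6, 1984 (Thu); December 23, 1984 (Sun); January 18, 1985 (Fri); January 26, 1985 (Sat); January 28, 1985 (Mon).
3 of the 5 holidays fall on weekdays; the rest are weekends and were already excluded.
Business days: 54 − 3 = 51.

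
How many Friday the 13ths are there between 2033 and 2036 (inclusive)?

Friday-the-13ths by year:
2033: May
2034: Jan, Oct
2035: Apr, Jul
2036: Jun

6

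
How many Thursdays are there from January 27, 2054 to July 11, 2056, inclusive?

128

January 27, 2054 is a Tuesday.
That's 897 days from start to end, counting both.
897 = 7 × 128 + 1, so there are 128 full weeks plus 1 extra day.
Each full week contributes one Thursday: 128 so far.
The 1 extra day is Tue — none qualify.
Total: 128 + 0 = 128.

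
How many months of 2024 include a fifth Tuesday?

5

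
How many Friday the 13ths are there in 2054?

3

The 13th falls on a Friday when the month's 13th has weekday Fri.
Jan 13 is Tue; Feb 13 is Fri ✓; Mar 13 is Fri ✓; Apr 13 is Mon; May 13 is Wed; Jun 13 is Sat; Jul 13 is Mon; Aug 13 is Thu; Sep 13 is Sun; Oct 13 is Tue; Nov 13 is Fri ✓; Dec 13 is Sun.
Friday the 13ths: Feb, Mar, Nov.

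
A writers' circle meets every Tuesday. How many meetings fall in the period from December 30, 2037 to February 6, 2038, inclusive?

5

December 30, 2037 is a Wednesday.
From December 30, 2037 to February 6, 2038 is 39 days inclusive.
39 = 7 × 5 + 4, so there are 5 full weeks plus 4 extra days.
Each full week contributes one Tuesday: 5 so far.
The 4 extra days are Wed, Thu, Fri, Sat — none qualify.
Total: 5 + 0 = 5.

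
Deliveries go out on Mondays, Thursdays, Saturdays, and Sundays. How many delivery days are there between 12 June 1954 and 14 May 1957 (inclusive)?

611

12 June 1954 is a Saturday.
From 12 June 1954 to 14 May 1957 is 1068 days inclusive.
1068 = 7 × 152 + 4, so there are 152 full weeks plus 4 extra days.
Each full week contributes 4 days from the set (Mon, Thu, Sat, Sun): 152 × 4 = 608.
The 4 extra days are Saturday, Sunday, Monday, Tuesday — 3 of them qualify.
Total: 608 + 3 = 611.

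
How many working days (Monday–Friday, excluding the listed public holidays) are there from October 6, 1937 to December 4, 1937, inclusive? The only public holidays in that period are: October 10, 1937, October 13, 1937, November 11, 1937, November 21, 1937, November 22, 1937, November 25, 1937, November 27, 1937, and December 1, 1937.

38 working days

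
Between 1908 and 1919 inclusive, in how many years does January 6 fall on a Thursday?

Day of week of January 6 in each year:
1908: Mon, 1909: Wed, 1910: Thu ✓, 1911: Fri, 1912: Sat, 1913: Mon, 1914: Tue, 1915: Wed, 1916: Thu ✓, 1917: Sat, 1918: Sun, 1919: Mon
Thursdays: 1910, 1916.

2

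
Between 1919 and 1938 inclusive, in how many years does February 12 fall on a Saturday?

3

Day of week of February 12 in each year:
1919: Wed, 1920: Thu, 1921: Sat ✓, 1922: Sun, 1923: Mon, 1924: Tue, 1925: Thu, 1926: Fri, 1927: Sat ✓, 1928: Sun, 1929: Tue, 1930: Wed, 1931: Thu, 1932: Fri, 1933: Sun, 1934: Mon, 1935: Tue, 1936: Wed, 1937: Fri, 1938: Sat ✓
Saturdays: 1921, 1927, 1938.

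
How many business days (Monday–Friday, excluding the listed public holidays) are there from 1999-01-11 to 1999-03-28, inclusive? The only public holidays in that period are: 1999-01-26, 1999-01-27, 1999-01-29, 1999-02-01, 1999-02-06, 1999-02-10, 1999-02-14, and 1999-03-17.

1999-01-11 is a Monday.
From 1999-01-11 to 1999-03-28 is 77 days inclusive.
77 = 7 × 11, so the span is exactly 11 full weeks.
Each full week contributes 5 weekdays (Mon–Fri): 11 × 5 = 55.
Holidays: 1999-01-26 (Tue); 1999-01-27 (Wed); 1999-01-29 (Fri); 1999-02-01 (Mon); 1999-02-06 (Sat); 1999-02-10 (Wed); 1999-02-14 (Sun); 1999-03-17 (Wed).
6 of the 8 holidays fall on weekdays; the rest are weekends and were already excluded.
Business days: 55 − 6 = 49.

49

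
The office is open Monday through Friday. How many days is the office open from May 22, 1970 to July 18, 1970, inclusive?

May 22, 1970 is a Friday.
The range spans 58 days (inclusive of both endpoints).
58 = 7 × 8 + 2, so there are 8 full weeks plus 2 extra days.
Each full week contributes 5 weekdays (Mon–Fri): 8 × 5 = 40.
The 2 extra days are Friday, Saturday — 1 of them qualifies.
Total: 40 + 1 = 41.

41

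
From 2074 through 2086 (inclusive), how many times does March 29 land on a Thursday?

Day of week of March 29 in each year:
2074: Thu ✓, 2075: Fri, 2076: Sun, 2077: Mon, 2078: Tue, 2079: Wed, 2080: Fri, 2081: Sat, 2082: Sun, 2083: Mon, 2084: Wed, 2085: Thu ✓, 2086: Fri
Thursdays: 2074, 2085.

2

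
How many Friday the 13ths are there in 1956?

The 13th falls on a Friday when the month's 13th has weekday Fri.
Jan 13 is Fri ✓; Feb 13 is Mon; Mar 13 is Tue; Apr 13 is Fri ✓; May 13 is Sun; Jun 13 is Wed; Jul 13 is Fri ✓; Aug 13 is Mon; Sep 13 is Thu; Oct 13 is Sat; Nov 13 is Tue; Dec 13 is Thu.
Friday the 13ths: Jan, Apr, Jul.

3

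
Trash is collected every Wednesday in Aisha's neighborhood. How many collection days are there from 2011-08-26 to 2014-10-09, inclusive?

163

2011-08-26 is a Friday.
From 2011-08-26 to 2014-10-09 is 1141 days inclusive.
1141 = 7 × 163, so the span is exactly 163 full weeks.
Each full week contributes one Wednesday: 163 so far.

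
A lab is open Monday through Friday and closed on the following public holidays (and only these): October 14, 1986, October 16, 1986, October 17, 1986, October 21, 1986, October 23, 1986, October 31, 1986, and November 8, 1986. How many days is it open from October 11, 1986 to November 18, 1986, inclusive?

21

October 11, 1986 is a Saturday.
The range spans 39 days (inclusive of both endpoints).
39 = 7 × 5 + 4, so there are 5 full weeks plus 4 extra days.
Each full week contributes 5 weekdays (Mon–Fri): 5 × 5 = 25.
The 4 extra days are Sat, Sun, Mon, Tue — 2 of them qualify.
Total: 25 + 2 = 27.
Holidays: October 14, 1986 (Tue); October 16, 1986 (Thu); October 17, 1986 (Fri); October 21, 1986 (Tue); October 23, 1986 (Thu); October 31, 1986 (Fri); November 8, 1986 (Sat).
6 of the 7 holidays fall on weekdays; the rest are weekends and were already excluded.
Business days: 27 − 6 = 21.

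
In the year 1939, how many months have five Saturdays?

A month has five Saturdays exactly when Saturday falls within its first (length − 28) days.
Jan: 31 days, starts Sun → 5 of Sun, Mon, Tue
Feb: 28 days, starts Wed → 5 of (none)
Mar: 31 days, starts Wed → 5 of Wed, Thu, Fri
Apr: 30 days, starts Sat → 5 of Sat, Sun ✓
May: 31 days, starts Mon → 5 of Mon, Tue, Wed
Jun: 30 days, starts Thu → 5 of Thu, Fri
Jul: 31 days, starts Sat → 5 of Sat, Sun, Mon ✓
Aug: 31 days, starts Tue → 5 of Tue, Wed, Thu
Sep: 30 days, starts Fri → 5 of Fri, Sat ✓
Oct: 31 days, starts Sun → 5 of Sun, Mon, Tue
Nov: 30 days, starts Wed → 5 of Wed, Thu
Dec: 31 days, starts Fri → 5 of Fri, Sat, Sun ✓
Months with five Saturdays: Apr, Jul, Sep, Dec.

4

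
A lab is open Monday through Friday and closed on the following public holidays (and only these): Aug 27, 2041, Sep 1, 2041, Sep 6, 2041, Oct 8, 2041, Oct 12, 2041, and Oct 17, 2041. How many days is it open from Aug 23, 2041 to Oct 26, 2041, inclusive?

Aug 23, 2041 is a Friday.
The range spans 65 days (inclusive of both endpoints).
65 = 7 × 9 + 2, so there are 9 full weeks plus 2 extra days.
Each full week contributes 5 weekdays (Mon–Fri): 9 × 5 = 45.
The 2 extra days are Friday, Saturday — 1 of them qualifies.
Total: 45 + 1 = 46.
Holidays: Aug 27, 2041 (Tue); Sep 1, 2041 (Sun); Sep 6, 2041 (Fri); Oct 8, 2041 (Tue); Oct 12, 2041 (Sat); Oct 17, 2041 (Thu).
4 of the 6 holidays fall on weekdays; the rest are weekends and were already excluded.
Business days: 46 − 4 = 42.

42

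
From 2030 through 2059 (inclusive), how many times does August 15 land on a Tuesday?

4

Day of week of August 15 in each year:
2030: Thu, 2031: Fri, 2032: Sun, 2033: Mon, 2034: Tue ✓, 2035: Wed, 2036: Fri, 2037: Sat, 2038: Sun, 2039: Mon, 2040: Wed, 2041: Thu, 2042: Fri, 2043: Sat, 2044: Mon, 2045: Tue ✓, 2046: Wed, 2047: Thu, 2048: Sat, 2049: Sun, 2050: Mon, 2051: Tue ✓, 2052: Thu, 2053: Fri, 2054: Sat, 2055: Sun, 2056: Tue ✓, 2057: Wed, 2058: Thu, 2059: Fri
Tuesdays: 2034, 2045, 2051, 2056.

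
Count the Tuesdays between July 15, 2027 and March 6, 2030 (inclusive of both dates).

July 15, 2027 is a Thursday.
That's 966 days from start to end, counting both.
966 = 7 × 138, so the span is exactly 138 full weeks.
Each full week contributes one Tuesday: 138 so far.

138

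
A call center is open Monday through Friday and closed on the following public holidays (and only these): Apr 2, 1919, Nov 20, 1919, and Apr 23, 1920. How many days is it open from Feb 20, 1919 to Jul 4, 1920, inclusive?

354 business days

Feb 20, 1919 is a Thursday.
The range spans 501 days (inclusive of both endpoints).
501 = 7 × 71 + 4, so there are 71 full weeks plus 4 extra days.
Each full week contributes 5 weekdays (Mon–Fri): 71 × 5 = 355.
The 4 extra days are Thursday, Friday, Saturday, Sunday — 2 of them qualify.
Total: 355 + 2 = 357.
Holidays: Apr 2, 1919 (Wed); Nov 20, 1919 (Thu); Apr 23, 1920 (Fri).
All 3 holidays fall on weekdays, so subtract 3.
Business days: 357 − 3 = 354.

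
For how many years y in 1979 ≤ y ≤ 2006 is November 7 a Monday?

Day of week of November 7 in each year:
1979: Wed, 1980: Fri, 1981: Sat, 1982: Sun, 1983: Mon ✓, 1984: Wed, 1985: Thu, 1986: Fri, 1987: Sat, 1988: Mon ✓, 1989: Tue, 1990: Wed, 1991: Thu, 1992: Sat, 1993: Sun, 1994: Mon ✓, 1995: Tue, 1996: Thu, 1997: Fri, 1998: Sat, 1999: Sun, 2000: Tue, 2001: Wed, 2002: Thu, 2003: Fri, 2004: Sun, 2005: Mon ✓, 2006: Tue
Mondays: 1983, 1988, 1994, 2005.

4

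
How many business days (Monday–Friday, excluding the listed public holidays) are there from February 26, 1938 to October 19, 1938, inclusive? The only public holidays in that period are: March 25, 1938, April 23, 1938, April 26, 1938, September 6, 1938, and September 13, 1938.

February 26, 1938 is a Saturday.
From February 26, 1938 to October 19, 1938 is 236 days inclusive.
236 = 7 × 33 + 5, so there are 33 full weeks plus 5 extra days.
Each full week contributes 5 weekdays (Mon–Fri): 33 × 5 = 165.
The 5 extra days are Sat, Sun, Mon, Tue, Wed — 3 of them qualify.
Total: 165 + 3 = 168.
Holidays: March 25, 1938 (Fri); April 23, 1938 (Sat); April 26, 1938 (Tue); September 6, 1938 (Tue); September 13, 1938 (Tue).
4 of the 5 holidays fall on weekdays; the rest are weekends and were already excluded.
Business days: 168 − 4 = 164.

164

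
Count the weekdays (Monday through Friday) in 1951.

261 weekdays

1 January 1951 is a Monday.
That's 365 days from start to end, counting both.
365 = 7 × 52 + 1, so there are 52 full weeks plus 1 extra day.
Each full week contributes 5 weekdays (Mon–Fri): 52 × 5 = 260.
The 1 extra day is Monday — 1 of them qualifies.
Total: 260 + 1 = 261.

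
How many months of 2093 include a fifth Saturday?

4

A month has five Saturdays exactly when Saturday falls within its first (length − 28) days.
Jan: 31 days, starts Thu → 5 of Thu, Fri, Sat ✓
Feb: 28 days, starts Sun → 5 of (none)
Mar: 31 days, starts Sun → 5 of Sun, Mon, Tue
Apr: 30 days, starts Wed → 5 of Wed, Thu
May: 31 days, starts Fri → 5 of Fri, Sat, Sun ✓
Jun: 30 days, starts Mon → 5 of Mon, Tue
Jul: 31 days, starts Wed → 5 of Wed, Thu, Fri
Aug: 31 days, starts Sat → 5 of Sat, Sun, Mon ✓
Sep: 30 days, starts Tue → 5 of Tue, Wed
Oct: 31 days, starts Thu → 5 of Thu, Fri, Sat ✓
Nov: 30 days, starts Sun → 5 of Sun, Mon
Dec: 31 days, starts Tue → 5 of Tue, Wed, Thu
Months with five Saturdays: Jan, May, Aug, Oct.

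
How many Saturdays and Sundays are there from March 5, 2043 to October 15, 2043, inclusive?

March 5, 2043 is a Thursday.
That's 225 days from start to end, counting both.
225 = 7 × 32 + 1, so there are 32 full weeks plus 1 extra day.
Each full week contributes 2 weekend days (Sat, Sun): 32 × 2 = 64.
The 1 extra day is Thu — none qualify.
Total: 64 + 0 = 64.

64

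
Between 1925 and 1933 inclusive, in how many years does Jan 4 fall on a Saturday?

1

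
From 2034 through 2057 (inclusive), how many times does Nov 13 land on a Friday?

Day of week of November 13 in each year:
2034: Mon, 2035: Tue, 2036: Thu, 2037: Fri ✓, 2038: Sat, 2039: Sun, 2040: Tue, 2041: Wed, 2042: Thu, 2043: Fri ✓, 2044: Sun, 2045: Mon, 2046: Tue, 2047: Wed, 2048: Fri ✓, 2049: Sat, 2050: Sun, 2051: Mon, 2052: Wed, 2053: Thu, 2054: Fri ✓, 2055: Sat, 2056: Mon, 2057: Tue
Fridays: 2037, 2043, 2048, 2054.

4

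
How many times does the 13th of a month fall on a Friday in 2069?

The 13th falls on a Friday when the month's 13th has weekday Fri.
Jan 13 is Sun; Feb 13 is Wed; Mar 13 is Wed; Apr 13 is Sat; May 13 is Mon; Jun 13 is Thu; Jul 13 is Sat; Aug 13 is Tue; Sep 13 is Fri ✓; Oct 13 is Sun; Nov 13 is Wed; Dec 13 is Fri ✓.
Friday the 13ths: Sep, Dec.

2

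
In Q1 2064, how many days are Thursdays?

13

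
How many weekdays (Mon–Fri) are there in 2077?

Jan 1, 2077 is a Friday.
From Jan 1, 2077 to Dec 31, 2077 is 365 days inclusive.
365 = 7 × 52 + 1, so there are 52 full weeks plus 1 extra day.
Each full week contributes 5 weekdays (Mon–Fri): 52 × 5 = 260.
The 1 extra day is Friday — 1 of them qualifies.
Total: 260 + 1 = 261.

261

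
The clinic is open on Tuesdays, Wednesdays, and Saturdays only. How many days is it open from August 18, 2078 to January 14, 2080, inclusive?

220

August 18, 2078 is a Thursday.
That's 515 days from start to end, counting both.
515 = 7 × 73 + 4, so there are 73 full weeks plus 4 extra days.
Each full week contributes 3 days from the set (Tue, Wed, Sat): 73 × 3 = 219.
The 4 extra days are Thu, Fri, Sat, Sun — 1 of them qualifies.
Total: 219 + 1 = 220.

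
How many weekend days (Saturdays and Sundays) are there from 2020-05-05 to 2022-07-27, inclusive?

232

2020-05-05 is a Tuesday.
From 2020-05-05 to 2022-07-27 is 814 days inclusive.
814 = 7 × 116 + 2, so there are 116 full weeks plus 2 extra days.
Each full week contributes 2 weekend days (Sat, Sun): 116 × 2 = 232.
The 2 extra days are Tue, Wed — none qualify.
Total: 232 + 0 = 232.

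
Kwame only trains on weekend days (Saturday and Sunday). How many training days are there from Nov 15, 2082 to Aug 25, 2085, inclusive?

Nov 15, 2082 is a Sunday.
The range spans 1015 days (inclusive of both endpoints).
1015 = 7 × 145, so the span is exactly 145 full weeks.
Each full week contributes 2 weekend days (Sat, Sun): 145 × 2 = 290.
Total: 290.

290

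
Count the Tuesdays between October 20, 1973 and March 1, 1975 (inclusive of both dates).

71

October 20, 1973 is a Saturday.
From October 20, 1973 to March 1, 1975 is 498 days inclusive.
498 = 7 × 71 + 1, so there are 71 full weeks plus 1 extra day.
Each full week contributes one Tuesday: 71 so far.
The 1 extra day is Saturday — none qualify.
Total: 71 + 0 = 71.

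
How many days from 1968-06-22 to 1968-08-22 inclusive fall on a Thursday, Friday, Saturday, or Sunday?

1968-06-22 is a Saturday.
That's 62 days from start to end, counting both.
62 = 7 × 8 + 6, so there are 8 full weeks plus 6 extra days.
Each full week contributes 4 days from the set (Thu, Fri, Sat, Sun): 8 × 4 = 32.
The 6 extra days are Saturday, Sunday, Monday, Tuesday, Wednesday, Thursday — 3 of them qualify.
Total: 32 + 3 = 35.

35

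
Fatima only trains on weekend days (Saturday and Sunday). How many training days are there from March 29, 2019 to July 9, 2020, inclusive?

134

March 29, 2019 is a Friday.
That's 469 days from start to end, counting both.
469 = 7 × 67, so the span is exactly 67 full weeks.
Each full week contributes 2 weekend days (Sat, Sun): 67 × 2 = 134.
Total: 134.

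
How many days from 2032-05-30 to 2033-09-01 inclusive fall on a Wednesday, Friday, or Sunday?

2032-05-30 is a Sunday.
That's 460 days from start to end, counting both.
460 = 7 × 65 + 5, so there are 65 full weeks plus 5 extra days.
Each full week contributes 3 days from the set (Wed, Fri, Sun): 65 × 3 = 195.
The 5 extra days are Sunday, Monday, Tuesday, Wednesday, Thursday — 2 of them qualify.
Total: 195 + 2 = 197.

197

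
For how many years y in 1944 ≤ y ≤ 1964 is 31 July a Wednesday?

3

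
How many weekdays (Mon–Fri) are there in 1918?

1 January 1918 is a Tuesday.
That's 365 days from start to end, counting both.
365 = 7 × 52 + 1, so there are 52 full weeks plus 1 extra day.
Each full week contributes 5 weekdays (Mon–Fri): 52 × 5 = 260.
The 1 extra day is Tuesday — 1 of them qualifies.
Total: 260 + 1 = 261.

261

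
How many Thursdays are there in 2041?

52

2041-01-01 is a Tuesday.
From 2041-01-01 to 2041-12-31 is 365 days inclusive.
365 = 7 × 52 + 1, so there are 52 full weeks plus 1 extra day.
Each full week contributes one Thursday: 52 so far.
The 1 extra day is Tuesday — none qualify.
Total: 52 + 0 = 52.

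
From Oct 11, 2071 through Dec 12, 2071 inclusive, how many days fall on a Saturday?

Oct 11, 2071 is a Sunday.
From Oct 11, 2071 to Dec 12, 2071 is 63 days inclusive.
63 = 7 × 9, so the span is exactly 9 full weeks.
Each full week contributes one Saturday: 9 so far.
Total: 9.

9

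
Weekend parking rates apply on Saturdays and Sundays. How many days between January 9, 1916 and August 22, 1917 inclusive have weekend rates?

169

January 9, 1916 is a Sunday.
The range spans 592 days (inclusive of both endpoints).
592 = 7 × 84 + 4, so there are 84 full weeks plus 4 extra days.
Each full week contributes 2 weekend days (Sat, Sun): 84 × 2 = 168.
The 4 extra days are Sun, Mon, Tue, Wed — 1 of them qualifies.
Total: 168 + 1 = 169.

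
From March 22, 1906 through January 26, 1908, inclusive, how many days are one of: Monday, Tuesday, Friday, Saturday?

March 22, 1906 is a Thursday.
From March 22, 1906 to January 26, 1908 is 676 days inclusive.
676 = 7 × 96 + 4, so there are 96 full weeks plus 4 extra days.
Each full week contributes 4 days from the set (Mon, Tue, Fri, Sat): 96 × 4 = 384.
The 4 extra days are Thursday, Friday, Saturday, Sunday — 2 of them qualify.
Total: 384 + 2 = 386.

386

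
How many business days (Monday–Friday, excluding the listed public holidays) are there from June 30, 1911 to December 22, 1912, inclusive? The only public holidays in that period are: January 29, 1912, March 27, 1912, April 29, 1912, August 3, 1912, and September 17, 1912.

June 30, 1911 is a Friday.
From June 30, 1911 to December 22, 1912 is 542 days inclusive.
542 = 7 × 77 + 3, so there are 77 full weeks plus 3 extra days.
Each full week contributes 5 weekdays (Mon–Fri): 77 × 5 = 385.
The 3 extra days are Fri, Sat, Sun — 1 of them qualifies.
Total: 385 + 1 = 386.
Holidays: January 29, 1912 (Mon); March 27, 1912 (Wed); April 29, 1912 (Mon); August 3, 1912 (Sat); September 17, 1912 (Tue).
4 of the 5 holidays fall on weekdays; the rest are weekends and were already excluded.
Business days: 386 − 4 = 382.

382 business days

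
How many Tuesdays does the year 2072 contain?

52

January 1, 2072 is a Friday.
The range spans 366 days (inclusive of both endpoints).
366 = 7 × 52 + 2, so there are 52 full weeks plus 2 extra days.
Each full week contributes one Tuesday: 52 so far.
The 2 extra days are Friday, Saturday — none qualify.
Total: 52 + 0 = 52.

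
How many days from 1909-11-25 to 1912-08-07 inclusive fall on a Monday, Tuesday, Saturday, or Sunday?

564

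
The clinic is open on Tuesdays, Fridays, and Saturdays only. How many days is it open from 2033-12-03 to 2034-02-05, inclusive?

28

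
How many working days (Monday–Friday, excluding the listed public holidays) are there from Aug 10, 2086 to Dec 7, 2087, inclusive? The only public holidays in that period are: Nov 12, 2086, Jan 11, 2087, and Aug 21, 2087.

343

Aug 10, 2086 is a Saturday.
The range spans 485 days (inclusive of both endpoints).
485 = 7 × 69 + 2, so there are 69 full weeks plus 2 extra days.
Each full week contributes 5 weekdays (Mon–Fri): 69 × 5 = 345.
The 2 extra days are Saturday, Sunday — none qualify.
Total: 345 + 0 = 345.
Holidays: Nov 12, 2086 (Tue); Jan 11, 2087 (Sat); Aug 21, 2087 (Thu).
2 of the 3 holidays fall on weekdays; the rest are weekends and were already excluded.
Business days: 345 − 2 = 343.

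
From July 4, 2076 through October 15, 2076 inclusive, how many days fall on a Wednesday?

July 4, 2076 is a Saturday.
From July 4, 2076 to October 15, 2076 is 104 days inclusive.
104 = 7 × 14 + 6, so there are 14 full weeks plus 6 extra days.
Each full week contributes one Wednesday: 14 so far.
The 6 extra days are Sat, Sun, Mon, Tue, Wed, Thu — 1 of them qualifies.
Total: 14 + 1 = 15.

15 Wednesdays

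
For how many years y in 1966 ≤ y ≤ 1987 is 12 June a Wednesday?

3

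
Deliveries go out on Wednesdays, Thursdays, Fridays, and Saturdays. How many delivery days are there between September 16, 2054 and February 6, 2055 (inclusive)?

September 16, 2054 is a Wednesday.
That's 144 days from start to end, counting both.
144 = 7 × 20 + 4, so there are 20 full weeks plus 4 extra days.
Each full week contributes 4 days from the set (Wed, Thu, Fri, Sat): 20 × 4 = 80.
The 4 extra days are Wed, Thu, Fri, Sat — 4 of them qualify.
Total: 80 + 4 = 84.

84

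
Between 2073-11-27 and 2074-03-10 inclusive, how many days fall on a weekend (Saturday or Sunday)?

2073-11-27 is a Monday.
From 2073-11-27 to 2074-03-10 is 104 days inclusive.
104 = 7 × 14 + 6, so there are 14 full weeks plus 6 extra days.
Each full week contributes 2 weekend days (Sat, Sun): 14 × 2 = 28.
The 6 extra days are Mon, Tue, Wed, Thu, Fri, Sat — 1 of them qualifies.
Total: 28 + 1 = 29.

29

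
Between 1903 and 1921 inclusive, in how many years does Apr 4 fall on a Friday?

Day of week of April 4 in each year:
1903: Sat, 1904: Mon, 1905: Tue, 1906: Wed, 1907: Thu, 1908: Sat, 1909: Sun, 1910: Mon, 1911: Tue, 1912: Thu, 1913: Fri ✓, 1914: Sat, 1915: Sun, 1916: Tue, 1917: Wed, 1918: Thu, 1919: Fri ✓, 1920: Sun, 1921: Mon
Fridays: 1913, 1919.

2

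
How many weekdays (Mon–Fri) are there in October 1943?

1 October 1943 is a Friday.
From 1 October 1943 to 31 October 1943 is 31 days inclusive.
31 = 7 × 4 + 3, so there are 4 full weeks plus 3 extra days.
Each full week contributes 5 weekdays (Mon–Fri): 4 × 5 = 20.
The 3 extra days are Friday, Saturday, Sunday — 1 of them qualifies.
Total: 20 + 1 = 21.

21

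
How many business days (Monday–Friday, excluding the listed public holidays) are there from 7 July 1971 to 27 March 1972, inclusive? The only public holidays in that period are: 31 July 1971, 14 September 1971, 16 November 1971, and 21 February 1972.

7 July 1971 is a Wednesday.
The range spans 265 days (inclusive of both endpoints).
265 = 7 × 37 + 6, so there are 37 full weeks plus 6 extra days.
Each full week contributes 5 weekdays (Mon–Fri): 37 × 5 = 185.
The 6 extra days are Wed, Thu, Fri, Sat, Sun, Mon — 4 of them qualify.
Total: 185 + 4 = 189.
Holidays: 31 July 1971 (Sat); 14 September 1971 (Tue); 16 November 1971 (Tue); 21 February 1972 (Mon).
3 of the 4 holidays fall on weekdays; the rest are weekends and were already excluded.
Business days: 189 − 3 = 186.

186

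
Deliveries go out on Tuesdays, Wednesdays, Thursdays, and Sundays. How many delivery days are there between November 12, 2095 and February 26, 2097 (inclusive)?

November 12, 2095 is a Saturday.
From November 12, 2095 to February 26, 2097 is 473 days inclusive.
473 = 7 × 67 + 4, so there are 67 full weeks plus 4 extra days.
Each full week contributes 4 days from the set (Tue, Wed, Thu, Sun): 67 × 4 = 268.
The 4 extra days are Saturday, Sunday, Monday, Tuesday — 2 of them qualify.
Total: 268 + 2 = 270.

270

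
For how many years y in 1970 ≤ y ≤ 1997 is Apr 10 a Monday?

4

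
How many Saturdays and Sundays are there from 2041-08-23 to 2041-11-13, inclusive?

24

2041-08-23 is a Friday.
That's 83 days from start to end, counting both.
83 = 7 × 11 + 6, so there are 11 full weeks plus 6 extra days.
Each full week contributes 2 weekend days (Sat, Sun): 11 × 2 = 22.
The 6 extra days are Fri, Sat, Sun, Mon, Tue, Wed — 2 of them qualify.
Total: 22 + 2 = 24.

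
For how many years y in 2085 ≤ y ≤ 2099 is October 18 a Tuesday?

2

Day of week of October 18 in each year:
2085: Thu, 2086: Fri, 2087: Sat, 2088: Mon, 2089: Tue ✓, 2090: Wed, 2091: Thu, 2092: Sat, 2093: Sun, 2094: Mon, 2095: Tue ✓, 2096: Thu, 2097: Fri, 2098: Sat, 2099: Sun
Tuesdays: 2089, 2095.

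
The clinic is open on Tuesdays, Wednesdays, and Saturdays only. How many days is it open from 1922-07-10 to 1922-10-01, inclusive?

1922-07-10 is a Monday.
That's 84 days from start to end, counting both.
84 = 7 × 12, so the span is exactly 12 full weeks.
Each full week contributes 3 days from the set (Tue, Wed, Sat): 12 × 3 = 36.
Total: 36.

36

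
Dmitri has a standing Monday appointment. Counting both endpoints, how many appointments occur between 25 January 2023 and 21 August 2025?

25 January 2023 is a Wednesday.
From 25 January 2023 to 21 August 2025 is 940 days inclusive.
940 = 7 × 134 + 2, so there are 134 full weeks plus 2 extra days.
Each full week contributes one Monday: 134 so far.
The 2 extra days are Wednesday, Thursday — none qualify.
Total: 134 + 0 = 134.

134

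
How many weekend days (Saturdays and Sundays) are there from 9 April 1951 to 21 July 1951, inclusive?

29

9 April 1951 is a Monday.
The range spans 104 days (inclusive of both endpoints).
104 = 7 × 14 + 6, so there are 14 full weeks plus 6 extra days.
Each full week contributes 2 weekend days (Sat, Sun): 14 × 2 = 28.
The 6 extra days are Mon, Tue, Wed, Thu, Fri, Sat — 1 of them qualifies.
Total: 28 + 1 = 29.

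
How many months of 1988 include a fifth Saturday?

A month has five Saturdays exactly when Saturday falls within its first (length − 28) days.
Jan: 31 days, starts Fri → 5 of Fri, Sat, Sun ✓
Feb: 29 days, starts Mon → 5 of Mon
Mar: 31 days, starts Tue → 5 of Tue, Wed, Thu
Apr: 30 days, starts Fri → 5 of Fri, Sat ✓
May: 31 days, starts Sun → 5 of Sun, Mon, Tue
Jun: 30 days, starts Wed → 5 of Wed, Thu
Jul: 31 days, starts Fri → 5 of Fri, Sat, Sun ✓
Aug: 31 days, starts Mon → 5 of Mon, Tue, Wed
Sep: 30 days, starts Thu → 5 of Thu, Fri
Oct: 31 days, starts Sat → 5 of Sat, Sun, Mon ✓
Nov: 30 days, starts Tue → 5 of Tue, Wed
Dec: 31 days, starts Thu → 5 of Thu, Fri, Sat ✓
Months with five Saturdays: Jan, Apr, Jul, Oct, Dec.

5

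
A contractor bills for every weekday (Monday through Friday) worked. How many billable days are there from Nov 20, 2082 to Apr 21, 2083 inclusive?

Nov 20, 2082 is a Friday.
That's 153 days from start to end, counting both.
153 = 7 × 21 + 6, so there are 21 full weeks plus 6 extra days.
Each full week contributes 5 weekdays (Mon–Fri): 21 × 5 = 105.
The 6 extra days are Friday, Saturday, Sunday, Monday, Tuesday, Wednesday — 4 of them qualify.
Total: 105 + 4 = 109.

109 weekdays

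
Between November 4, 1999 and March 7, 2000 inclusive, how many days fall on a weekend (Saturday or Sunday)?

November 4, 1999 is a Thursday.
From November 4, 1999 to March 7, 2000 is 125 days inclusive.
125 = 7 × 17 + 6, so there are 17 full weeks plus 6 extra days.
Each full week contributes 2 weekend days (Sat, Sun): 17 × 2 = 34.
The 6 extra days are Thursday, Friday, Saturday, Sunday, Monday, Tuesday — 2 of them qualify.
Total: 34 + 2 = 36.

36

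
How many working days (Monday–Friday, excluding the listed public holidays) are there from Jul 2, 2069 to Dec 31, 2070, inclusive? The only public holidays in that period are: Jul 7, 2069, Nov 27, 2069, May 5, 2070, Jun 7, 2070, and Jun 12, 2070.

389

Jul 2, 2069 is a Tuesday.
From Jul 2, 2069 to Dec 31, 2070 is 548 days inclusive.
548 = 7 × 78 + 2, so there are 78 full weeks plus 2 extra days.
Each full week contributes 5 weekdays (Mon–Fri): 78 × 5 = 390.
The 2 extra days are Tue, Wed — 2 of them qualify.
Total: 390 + 2 = 392.
Holidays: Jul 7, 2069 (Sun); Nov 27, 2069 (Wed); May 5, 2070 (Mon); Jun 7, 2070 (Sat); Jun 12, 2070 (Thu).
3 of the 5 holidays fall on weekdays; the rest are weekends and were already excluded.
Business days: 392 − 3 = 389.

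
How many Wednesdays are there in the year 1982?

52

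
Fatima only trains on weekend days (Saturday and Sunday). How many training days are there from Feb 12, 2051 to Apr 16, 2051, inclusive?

Feb 12, 2051 is a Sunday.
From Feb 12, 2051 to Apr 16, 2051 is 64 days inclusive.
64 = 7 × 9 + 1, so there are 9 full weeks plus 1 extra day.
Each full week contributes 2 weekend days (Sat, Sun): 9 × 2 = 18.
The 1 extra day is Sun — 1 of them qualifies.
Total: 18 + 1 = 19.

19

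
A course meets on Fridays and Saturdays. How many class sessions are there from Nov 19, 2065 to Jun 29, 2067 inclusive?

Nov 19, 2065 is a Thursday.
The range spans 588 days (inclusive of both endpoints).
588 = 7 × 84, so the span is exactly 84 full weeks.
Each full week contributes 2 days from the set (Fri, Sat): 84 × 2 = 168.

168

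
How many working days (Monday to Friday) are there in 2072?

261 weekdays

Jan 1, 2072 is a Friday.
That's 366 days from start to end, counting both.
366 = 7 × 52 + 2, so there are 52 full weeks plus 2 extra days.
Each full week contributes 5 weekdays (Mon–Fri): 52 × 5 = 260.
The 2 extra days are Fri, Sat — 1 of them qualifies.
Total: 260 + 1 = 261.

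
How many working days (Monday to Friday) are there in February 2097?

20 weekdays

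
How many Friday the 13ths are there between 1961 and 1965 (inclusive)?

9

Friday-the-13ths by year:
1961: Jan, Oct
1962: Apr, Jul
1963: Sep, Dec
1964: Mar, Nov
1965: Aug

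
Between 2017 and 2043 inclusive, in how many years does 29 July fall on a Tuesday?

Day of week of July 29 in each year:
2017: Sat, 2018: Sun, 2019: Mon, 2020: Wed, 2021: Thu, 2022: Fri, 2023: Sat, 2024: Mon, 2025: Tue ✓, 2026: Wed, 2027: Thu, 2028: Sat, 2029: Sun, 2030: Mon, 2031: Tue ✓, 2032: Thu, 2033: Fri, 2034: Sat, 2035: Sun, 2036: Tue ✓, 2037: Wed, 2038: Thu, 2039: Fri, 2040: Sun, 2041: Mon, 2042: Tue ✓, 2043: Wed
Tuesdays: 2025, 2031, 2036, 2042.

4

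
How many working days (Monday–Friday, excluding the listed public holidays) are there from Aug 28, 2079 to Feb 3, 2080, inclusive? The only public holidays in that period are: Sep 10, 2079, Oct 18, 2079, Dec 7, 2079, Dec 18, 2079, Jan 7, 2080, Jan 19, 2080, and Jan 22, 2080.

110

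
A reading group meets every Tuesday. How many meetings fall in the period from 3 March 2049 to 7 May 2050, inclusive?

61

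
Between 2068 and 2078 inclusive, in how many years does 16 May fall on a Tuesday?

Day of week of May 16 in each year:
2068: Wed, 2069: Thu, 2070: Fri, 2071: Sat, 2072: Mon, 2073: Tue ✓, 2074: Wed, 2075: Thu, 2076: Sat, 2077: Sun, 2078: Mon
Tuesdays: 2073.

1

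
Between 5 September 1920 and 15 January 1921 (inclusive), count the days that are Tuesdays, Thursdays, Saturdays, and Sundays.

5 September 1920 is a Sunday.
The range spans 133 days (inclusive of both endpoints).
133 = 7 × 19, so the span is exactly 19 full weeks.
Each full week contributes 4 days from the set (Tue, Thu, Sat, Sun): 19 × 4 = 76.

76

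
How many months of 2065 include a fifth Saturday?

A month has five Saturdays exactly when Saturday falls within its first (length − 28) days.
Jan: 31 days, starts Thu → 5 of Thu, Fri, Sat ✓
Feb: 28 days, starts Sun → 5 of (none)
Mar: 31 days, starts Sun → 5 of Sun, Mon, Tue
Apr: 30 days, starts Wed → 5 of Wed, Thu
May: 31 days, starts Fri → 5 of Fri, Sat, Sun ✓
Jun: 30 days, starts Mon → 5 of Mon, Tue
Jul: 31 days, starts Wed → 5 of Wed, Thu, Fri
Aug: 31 days, starts Sat → 5 of Sat, Sun, Mon ✓
Sep: 30 days, starts Tue → 5 of Tue, Wed
Oct: 31 days, starts Thu → 5 of Thu, Fri, Sat ✓
Nov: 30 days, starts Sun → 5 of Sun, Mon
Dec: 31 days, starts Tue → 5 of Tue, Wed, Thu
Months with five Saturdays: Jan, May, Aug, Oct.

4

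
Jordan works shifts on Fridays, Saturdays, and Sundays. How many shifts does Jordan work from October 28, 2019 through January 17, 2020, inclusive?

34

October 28, 2019 is a Monday.
That's 82 days from start to end, counting both.
82 = 7 × 11 + 5, so there are 11 full weeks plus 5 extra days.
Each full week contributes 3 days from the set (Fri, Sat, Sun): 11 × 3 = 33.
The 5 extra days are Monday, Tuesday, Wednesday, Thursday, Friday — 1 of them qualifies.
Total: 33 + 1 = 34.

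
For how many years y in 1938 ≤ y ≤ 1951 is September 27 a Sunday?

1

Day of week of September 27 in each year:
1938: Tue, 1939: Wed, 1940: Fri, 1941: Sat, 1942: Sun ✓, 1943: Mon, 1944: Wed, 1945: Thu, 1946: Fri, 1947: Sat, 1948: Mon, 1949: Tue, 1950: Wed, 1951: Thu
Sundays: 1942.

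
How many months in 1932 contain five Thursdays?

4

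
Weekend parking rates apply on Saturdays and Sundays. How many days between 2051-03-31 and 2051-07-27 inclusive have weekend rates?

34

2051-03-31 is a Friday.
From 2051-03-31 to 2051-07-27 is 119 days inclusive.
119 = 7 × 17, so the span is exactly 17 full weeks.
Each full week contributes 2 weekend days (Sat, Sun): 17 × 2 = 34.
Total: 34.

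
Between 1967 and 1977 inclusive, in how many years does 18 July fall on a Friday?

2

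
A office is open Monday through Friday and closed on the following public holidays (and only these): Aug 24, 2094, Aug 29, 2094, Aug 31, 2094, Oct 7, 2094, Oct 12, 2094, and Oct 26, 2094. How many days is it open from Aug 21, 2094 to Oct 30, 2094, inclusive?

45 working days

Aug 21, 2094 is a Saturday.
That's 71 days from start to end, counting both.
71 = 7 × 10 + 1, so there are 10 full weeks plus 1 extra day.
Each full week contributes 5 weekdays (Mon–Fri): 10 × 5 = 50.
The 1 extra day is Saturday — none qualify.
Total: 50 + 0 = 50.
Holidays: Aug 24, 2094 (Tue); Aug 29, 2094 (Sun); Aug 31, 2094 (Tue); Oct 7, 2094 (Thu); Oct 12, 2094 (Tue); Oct 26, 2094 (Tue).
5 of the 6 holidays fall on weekdays; the rest are weekends and were already excluded.
Business days: 50 − 5 = 45.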